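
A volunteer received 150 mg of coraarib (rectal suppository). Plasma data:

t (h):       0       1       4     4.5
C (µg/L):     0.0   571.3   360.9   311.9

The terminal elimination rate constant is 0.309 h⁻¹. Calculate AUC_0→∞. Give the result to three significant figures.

AUC = 2860 µg/L·h

Trapezoidal AUC_0→4.5:
  [0→1]: (0.0+571.3)/2 × 1 = 285.65
  [1→4]: (571.3+360.9)/2 × 3 = 1398.3
  [4→4.5]: (360.9+311.9)/2 × 0.5 = 168.2
  Sum = 1852.15 µg/L·h
Extrapolated tail: C_last / k_e = 311.9 / 0.309 = 1009.385
AUC_0→∞ = 1852.15 + 1009.385 = 2861.535 µg/L·h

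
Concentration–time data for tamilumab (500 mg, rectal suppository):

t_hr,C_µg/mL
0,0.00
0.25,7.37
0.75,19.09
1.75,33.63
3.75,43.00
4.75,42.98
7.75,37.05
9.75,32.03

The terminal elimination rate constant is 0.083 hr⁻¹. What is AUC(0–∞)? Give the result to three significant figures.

Trapezoidal AUC_0→9.75:
  [0→0.25]: (0.00+7.37)/2 × 0.25 = 0.92125
  [0.25→0.75]: (7.37+19.09)/2 × 0.5 = 6.615
  [0.75→1.75]: (19.09+33.63)/2 × 1 = 26.36
  [1.75→3.75]: (33.63+43.00)/2 × 2 = 76.63
  [3.75→4.75]: (43.00+42.98)/2 × 1 = 42.99
  [4.75→7.75]: (42.98+37.05)/2 × 3 = 120.045
  [7.75→9.75]: (37.05+32.03)/2 × 2 = 69.08
  Sum = 342.64125 µg/mL·hr
Extrapolated tail: C_last / k_e = 32.03 / 0.083 = 385.904
AUC_0→∞ = 342.64125 + 385.904 = 728.54525 µg/mL·hr

AUC = 729 µg/mL·hr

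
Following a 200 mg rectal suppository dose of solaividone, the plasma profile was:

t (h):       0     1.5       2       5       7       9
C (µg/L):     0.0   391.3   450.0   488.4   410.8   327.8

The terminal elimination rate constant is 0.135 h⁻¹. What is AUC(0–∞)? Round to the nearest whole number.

Trapezoidal AUC_0→9:
  [0→1.5]: (0.0+391.3)/2 × 1.5 = 293.475
  [1.5→2]: (391.3+450.0)/2 × 0.5 = 210.325
  [2→5]: (450.0+488.4)/2 × 3 = 1407.6
  [5→7]: (488.4+410.8)/2 × 2 = 899.2
  [7→9]: (410.8+327.8)/2 × 2 = 738.6
  Sum = 3549.2 µg/L·h
Extrapolated tail: C_last / k_e = 327.8 / 0.135 = 2428.148
AUC_0→∞ = 3549.2 + 2428.148 = 5977.348 µg/L·h

AUC = 5977 µg/L·h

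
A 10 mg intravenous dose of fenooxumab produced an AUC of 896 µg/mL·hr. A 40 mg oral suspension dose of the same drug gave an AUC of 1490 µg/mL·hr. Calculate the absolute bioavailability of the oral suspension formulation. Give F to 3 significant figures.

F = (AUC_ev / D_ev) / (AUC_iv / D_iv)
  = (1490/40) / (896/10)
  = 37.25 / 89.6 = 0.4157

F = 0.416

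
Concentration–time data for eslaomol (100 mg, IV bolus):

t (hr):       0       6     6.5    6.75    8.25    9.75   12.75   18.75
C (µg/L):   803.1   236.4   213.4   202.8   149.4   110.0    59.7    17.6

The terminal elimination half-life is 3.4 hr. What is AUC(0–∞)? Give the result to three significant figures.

Trapezoidal AUC_0→18.75:
  [0→6]: (803.1+236.4)/2 × 6 = 3118.5
  [6→6.5]: (236.4+213.4)/2 × 0.5 = 112.45
  [6.5→6.75]: (213.4+202.8)/2 × 0.25 = 52.025
  [6.75→8.25]: (202.8+149.4)/2 × 1.5 = 264.15
  [8.25→9.75]: (149.4+110.0)/2 × 1.5 = 194.55
  [9.75→12.75]: (110.0+59.7)/2 × 3 = 254.55
  [12.75→18.75]: (59.7+17.6)/2 × 6 = 231.9
  Sum = 4228.125 µg/L·hr
k_e = ln2 / t½ = 0.693147 / 3.4 = 0.2039 hr^-1
Extrapolated tail: C_last / k_e = 17.6 / 0.2039 = 86.317
AUC_0→∞ = 4228.125 + 86.317 = 4314.442 µg/L·hr

AUC = 4310 µg/L·hr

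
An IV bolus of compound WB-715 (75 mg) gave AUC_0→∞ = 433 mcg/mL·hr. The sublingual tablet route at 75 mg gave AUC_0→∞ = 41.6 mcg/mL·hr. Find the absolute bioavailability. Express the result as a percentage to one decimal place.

F = 9.6%

F = (AUC_ev / D_ev) / (AUC_iv / D_iv)
  = (41.6/75) / (433/75)
  = 0.554667 / 5.77333 = 0.0961
  = 9.61%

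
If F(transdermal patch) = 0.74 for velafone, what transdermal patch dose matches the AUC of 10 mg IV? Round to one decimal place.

For equal systemic exposure: F × D_ev = D_iv
D_ev = D_iv / F = 10 / 0.74 = 13.5135 mg

D_transdermal = 13.5 mg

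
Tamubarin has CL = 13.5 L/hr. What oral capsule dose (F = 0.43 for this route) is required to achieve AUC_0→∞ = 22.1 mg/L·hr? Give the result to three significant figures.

Dose = CL × AUC_0→∞ / F
     = 13.5 × 22.1 / 0.43 = 693.837 mg

Dose = 694 mg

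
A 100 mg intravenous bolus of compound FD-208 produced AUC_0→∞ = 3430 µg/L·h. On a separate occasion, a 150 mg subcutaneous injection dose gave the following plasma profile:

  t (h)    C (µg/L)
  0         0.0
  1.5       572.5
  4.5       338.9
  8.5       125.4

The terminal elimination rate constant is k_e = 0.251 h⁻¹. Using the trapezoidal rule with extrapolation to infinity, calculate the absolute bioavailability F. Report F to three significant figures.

Trapezoidal AUC_0→8.5 (subcutaneous injection):
  [0→1.5]: (0.0+572.5)/2 × 1.5 = 429.375
  [1.5→4.5]: (572.5+338.9)/2 × 3 = 1367.1
  [4.5→8.5]: (338.9+125.4)/2 × 4 = 928.6
  Sum = 2725.075 µg/L·h
Tail: C_last/k_e = 125.4/0.251 = 499.602
AUC_0→∞ (subcutaneous injection) = 2725.075 + 499.602 = 3224.677 µg/L·h
F = (AUC_ev/D_ev)/(AUC_iv/D_iv) = (3224.677/150)/(3430/100) = 21.4978/34.3 = 0.6268

F = 0.627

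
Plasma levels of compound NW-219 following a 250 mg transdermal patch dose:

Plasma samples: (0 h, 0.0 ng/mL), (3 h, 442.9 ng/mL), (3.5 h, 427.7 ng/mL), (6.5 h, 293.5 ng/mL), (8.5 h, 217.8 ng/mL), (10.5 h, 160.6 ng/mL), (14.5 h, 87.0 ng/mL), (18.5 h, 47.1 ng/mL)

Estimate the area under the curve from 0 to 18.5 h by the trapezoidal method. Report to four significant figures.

AUC = 3617 ng/mL·h

Trapezoidal AUC_0→18.5:
  [0→3]: (0.0+442.9)/2 × 3 = 664.35
  [3→3.5]: (442.9+427.7)/2 × 0.5 = 217.65
  [3.5→6.5]: (427.7+293.5)/2 × 3 = 1081.8
  [6.5→8.5]: (293.5+217.8)/2 × 2 = 511.3
  [8.5→10.5]: (217.8+160.6)/2 × 2 = 378.4
  [10.5→14.5]: (160.6+87.0)/2 × 4 = 495.2
  [14.5→18.5]: (87.0+47.1)/2 × 4 = 268.2
  Sum = 3616.9 ng/mL·h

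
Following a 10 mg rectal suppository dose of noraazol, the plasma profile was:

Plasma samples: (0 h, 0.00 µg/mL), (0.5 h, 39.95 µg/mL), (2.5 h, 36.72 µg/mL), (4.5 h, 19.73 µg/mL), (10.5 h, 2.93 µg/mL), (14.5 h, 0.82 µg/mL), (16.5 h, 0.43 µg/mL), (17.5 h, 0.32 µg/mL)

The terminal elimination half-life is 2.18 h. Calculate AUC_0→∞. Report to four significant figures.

Trapezoidal AUC_0→17.5:
  [0→0.5]: (0.00+39.95)/2 × 0.5 = 9.9875
  [0.5→2.5]: (39.95+36.72)/2 × 2 = 76.67
  [2.5→4.5]: (36.72+19.73)/2 × 2 = 56.45
  [4.5→10.5]: (19.73+2.93)/2 × 6 = 67.98
  [10.5→14.5]: (2.93+0.82)/2 × 4 = 7.5
  [14.5→16.5]: (0.82+0.43)/2 × 2 = 1.25
  [16.5→17.5]: (0.43+0.32)/2 × 1 = 0.375
  Sum = 220.2125 µg/mL·h
k_e = ln2 / t½ = 0.693147 / 2.18 = 0.3180 h^-1
Extrapolated tail: C_last / k_e = 0.32 / 0.318 = 1.006
AUC_0→∞ = 220.2125 + 1.006 = 221.2185 µg/mL·h

AUC = 221.2 µg/mL·h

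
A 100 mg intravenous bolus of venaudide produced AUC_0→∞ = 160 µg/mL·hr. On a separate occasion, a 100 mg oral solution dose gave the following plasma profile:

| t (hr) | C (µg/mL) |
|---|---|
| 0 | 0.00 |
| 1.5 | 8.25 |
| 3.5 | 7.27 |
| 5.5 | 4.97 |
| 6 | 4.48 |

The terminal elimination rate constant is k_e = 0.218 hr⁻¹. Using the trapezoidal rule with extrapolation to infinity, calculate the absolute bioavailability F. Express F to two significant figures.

F = 0.36

Trapezoidal AUC_0→6 (oral solution):
  [0→1.5]: (0.00+8.25)/2 × 1.5 = 6.1875
  [1.5→3.5]: (8.25+7.27)/2 × 2 = 15.52
  [3.5→5.5]: (7.27+4.97)/2 × 2 = 12.24
  [5.5→6]: (4.97+4.48)/2 × 0.5 = 2.3625
  Sum = 36.31 µg/mL·hr
Tail: C_last/k_e = 4.48/0.218 = 20.550
AUC_0→∞ (oral solution) = 36.31 + 20.550 = 56.86 µg/mL·hr
F = (AUC_ev/D_ev)/(AUC_iv/D_iv) = (56.86/100)/(160/100) = 0.5686/1.6 = 0.3554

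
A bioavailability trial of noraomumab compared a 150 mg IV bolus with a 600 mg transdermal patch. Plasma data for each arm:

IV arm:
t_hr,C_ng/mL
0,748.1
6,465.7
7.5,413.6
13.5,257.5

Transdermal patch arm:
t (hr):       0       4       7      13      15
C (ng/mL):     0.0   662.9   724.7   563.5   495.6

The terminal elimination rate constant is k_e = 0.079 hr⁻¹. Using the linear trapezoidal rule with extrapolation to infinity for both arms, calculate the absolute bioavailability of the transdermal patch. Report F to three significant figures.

F = 0.381

Trapezoidal AUC_0→13.5 (IV):
  [0→6]: (748.1+465.7)/2 × 6 = 3641.4
  [6→7.5]: (465.7+413.6)/2 × 1.5 = 659.475
  [7.5→13.5]: (413.6+257.5)/2 × 6 = 2013.3
  Sum = 6314.175 ng/mL·hr
IV tail: 257.5/0.079 = 3259.494; AUC_iv,0→∞ = 6314.175 + 3259.494 = 9573.669 ng/mL·hr
Trapezoidal AUC_0→15 (transdermal patch):
  [0→4]: (0.0+662.9)/2 × 4 = 1325.8
  [4→7]: (662.9+724.7)/2 × 3 = 2081.4
  [7→13]: (724.7+563.5)/2 × 6 = 3864.6
  [13→15]: (563.5+495.6)/2 × 2 = 1059.1
  Sum = 8330.9 ng/mL·hr
transdermal patch tail: 495.6/0.079 = 6273.418; AUC_ev,0→∞ = 8330.9 + 6273.418 = 14604.318 ng/mL·hr
F = (AUC_ev/D_ev)/(AUC_iv/D_iv) = (14604.318/600)/(9573.669/150) = 24.34053/63.82446 = 0.3814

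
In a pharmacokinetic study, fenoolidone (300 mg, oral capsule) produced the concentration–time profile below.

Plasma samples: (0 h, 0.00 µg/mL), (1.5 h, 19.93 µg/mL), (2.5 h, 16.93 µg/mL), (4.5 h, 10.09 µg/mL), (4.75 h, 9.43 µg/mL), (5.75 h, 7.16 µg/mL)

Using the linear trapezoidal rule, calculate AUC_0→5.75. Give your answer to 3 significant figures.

AUC = 71.1 µg/mL·h

Trapezoidal AUC_0→5.75:
  [0→1.5]: (0.00+19.93)/2 × 1.5 = 14.9475
  [1.5→2.5]: (19.93+16.93)/2 × 1 = 18.43
  [2.5→4.5]: (16.93+10.09)/2 × 2 = 27.02
  [4.5→4.75]: (10.09+9.43)/2 × 0.25 = 2.44
  [4.75→5.75]: (9.43+7.16)/2 × 1 = 8.295
  Sum = 71.1325 µg/mL·h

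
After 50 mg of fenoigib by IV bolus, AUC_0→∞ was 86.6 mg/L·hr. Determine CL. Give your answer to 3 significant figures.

CL = Dose_iv / AUC_0→∞
   = 50 / 86.6 = 0.577367 L/hr

CL = 0.577 L/hr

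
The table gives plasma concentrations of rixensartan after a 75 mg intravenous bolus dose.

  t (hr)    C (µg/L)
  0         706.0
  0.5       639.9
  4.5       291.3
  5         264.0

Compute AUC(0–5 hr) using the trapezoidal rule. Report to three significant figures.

AUC = 2340 µg/L·hr

Trapezoidal AUC_0→5:
  [0→0.5]: (706.0+639.9)/2 × 0.5 = 336.475
  [0.5→4.5]: (639.9+291.3)/2 × 4 = 1862.4
  [4.5→5]: (291.3+264.0)/2 × 0.5 = 138.825
  Sum = 2337.7 µg/L·hr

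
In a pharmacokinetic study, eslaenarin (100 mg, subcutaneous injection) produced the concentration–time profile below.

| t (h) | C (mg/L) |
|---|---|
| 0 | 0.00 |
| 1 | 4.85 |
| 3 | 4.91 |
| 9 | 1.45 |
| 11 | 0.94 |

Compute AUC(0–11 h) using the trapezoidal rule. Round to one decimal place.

AUC = 33.7 mg/L·h

Trapezoidal AUC_0→11:
  [0→1]: (0.00+4.85)/2 × 1 = 2.425
  [1→3]: (4.85+4.91)/2 × 2 = 9.76
  [3→9]: (4.91+1.45)/2 × 6 = 19.08
  [9→11]: (1.45+0.94)/2 × 2 = 2.39
  Sum = 33.655 mg/L·h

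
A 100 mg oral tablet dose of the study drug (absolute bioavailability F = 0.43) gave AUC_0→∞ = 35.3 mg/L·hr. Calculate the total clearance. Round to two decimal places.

CL = 1.22 L/hr

CL = F × Dose / AUC_0→∞
   = 0.43 × 100 / 35.3 = 1.21813 L/hr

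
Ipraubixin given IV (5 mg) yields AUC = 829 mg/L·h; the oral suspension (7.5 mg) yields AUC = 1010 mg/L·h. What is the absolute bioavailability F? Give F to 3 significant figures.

F = (AUC_ev / D_ev) / (AUC_iv / D_iv)
  = (1010/7.5) / (829/5)
  = 134.667 / 165.8 = 0.8122

F = 0.812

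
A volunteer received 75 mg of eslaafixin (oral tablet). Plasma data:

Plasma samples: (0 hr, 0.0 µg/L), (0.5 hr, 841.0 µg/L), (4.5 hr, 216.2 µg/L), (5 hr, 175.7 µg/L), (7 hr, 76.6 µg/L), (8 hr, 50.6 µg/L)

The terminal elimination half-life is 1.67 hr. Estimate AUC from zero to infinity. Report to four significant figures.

Trapezoidal AUC_0→8:
  [0→0.5]: (0.0+841.0)/2 × 0.5 = 210.25
  [0.5→4.5]: (841.0+216.2)/2 × 4 = 2114.4
  [4.5→5]: (216.2+175.7)/2 × 0.5 = 97.975
  [5→7]: (175.7+76.6)/2 × 2 = 252.3
  [7→8]: (76.6+50.6)/2 × 1 = 63.6
  Sum = 2738.525 µg/L·hr
k_e = ln2 / t½ = 0.693147 / 1.67 = 0.4151 hr^-1
Extrapolated tail: C_last / k_e = 50.6 / 0.4151 = 121.898
AUC_0→∞ = 2738.525 + 121.898 = 2860.423 µg/L·hr

AUC = 2860 µg/L·hr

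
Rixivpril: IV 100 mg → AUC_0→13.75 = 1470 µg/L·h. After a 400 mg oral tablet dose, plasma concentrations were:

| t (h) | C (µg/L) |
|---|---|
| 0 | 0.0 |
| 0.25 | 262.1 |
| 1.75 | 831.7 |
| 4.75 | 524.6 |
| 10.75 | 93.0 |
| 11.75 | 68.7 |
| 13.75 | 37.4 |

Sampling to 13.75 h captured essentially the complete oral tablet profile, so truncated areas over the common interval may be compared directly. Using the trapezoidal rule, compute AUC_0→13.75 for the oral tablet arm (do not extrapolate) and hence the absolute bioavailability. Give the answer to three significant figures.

Trapezoidal AUC_0→13.75 (oral tablet):
  [0→0.25]: (0.0+262.1)/2 × 0.25 = 32.7625
  [0.25→1.75]: (262.1+831.7)/2 × 1.5 = 820.35
  [1.75→4.75]: (831.7+524.6)/2 × 3 = 2034.45
  [4.75→10.75]: (524.6+93.0)/2 × 6 = 1852.8
  [10.75→11.75]: (93.0+68.7)/2 × 1 = 80.85
  [11.75→13.75]: (68.7+37.4)/2 × 2 = 106.1
  Sum = 4927.3125 µg/L·h
F = (AUC_ev/D_ev)/(AUC_iv/D_iv) = (4927.3125/400)/(1470/100) = 12.3183/14.7 = 0.8380

F = 0.838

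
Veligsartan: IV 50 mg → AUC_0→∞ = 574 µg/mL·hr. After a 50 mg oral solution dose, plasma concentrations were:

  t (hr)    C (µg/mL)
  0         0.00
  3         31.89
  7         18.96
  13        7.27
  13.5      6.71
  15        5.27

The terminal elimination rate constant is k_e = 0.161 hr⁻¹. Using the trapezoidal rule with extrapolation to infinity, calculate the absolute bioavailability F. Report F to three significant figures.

Trapezoidal AUC_0→15 (oral solution):
  [0→3]: (0.00+31.89)/2 × 3 = 47.835
  [3→7]: (31.89+18.96)/2 × 4 = 101.7
  [7→13]: (18.96+7.27)/2 × 6 = 78.69
  [13→13.5]: (7.27+6.71)/2 × 0.5 = 3.495
  [13.5→15]: (6.71+5.27)/2 × 1.5 = 8.985
  Sum = 240.705 µg/mL·hr
Tail: C_last/k_e = 5.27/0.161 = 32.733
AUC_0→∞ (oral solution) = 240.705 + 32.733 = 273.438 µg/mL·hr
F = (AUC_ev/D_ev)/(AUC_iv/D_iv) = (273.438/50)/(574/50) = 5.46876/11.48 = 0.4764

F = 0.476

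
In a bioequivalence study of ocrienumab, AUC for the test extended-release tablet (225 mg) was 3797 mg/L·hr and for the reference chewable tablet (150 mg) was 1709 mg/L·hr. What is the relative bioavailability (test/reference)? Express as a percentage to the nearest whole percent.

F_rel = (AUC_test/D_test) / (AUC_ref/D_ref)
      = (3797/225) / (1709/150)
      = 16.8756 / 11.3933 = 1.4812 = 148.12%

F_rel = 148%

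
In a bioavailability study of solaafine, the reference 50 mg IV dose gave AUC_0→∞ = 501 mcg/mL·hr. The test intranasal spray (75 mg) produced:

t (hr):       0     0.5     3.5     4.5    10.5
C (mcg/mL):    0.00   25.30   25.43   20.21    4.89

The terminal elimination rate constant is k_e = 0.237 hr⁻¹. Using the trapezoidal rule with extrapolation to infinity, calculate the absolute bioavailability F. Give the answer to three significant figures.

Trapezoidal AUC_0→10.5 (intranasal spray):
  [0→0.5]: (0.00+25.30)/2 × 0.5 = 6.325
  [0.5→3.5]: (25.30+25.43)/2 × 3 = 76.095
  [3.5→4.5]: (25.43+20.21)/2 × 1 = 22.82
  [4.5→10.5]: (20.21+4.89)/2 × 6 = 75.3
  Sum = 180.54 mcg/mL·hr
Tail: C_last/k_e = 4.89/0.237 = 20.633
AUC_0→∞ (intranasal spray) = 180.54 + 20.633 = 201.173 mcg/mL·hr
F = (AUC_ev/D_ev)/(AUC_iv/D_iv) = (201.173/75)/(501/50) = 2.68231/10.02 = 0.2677

F = 0.268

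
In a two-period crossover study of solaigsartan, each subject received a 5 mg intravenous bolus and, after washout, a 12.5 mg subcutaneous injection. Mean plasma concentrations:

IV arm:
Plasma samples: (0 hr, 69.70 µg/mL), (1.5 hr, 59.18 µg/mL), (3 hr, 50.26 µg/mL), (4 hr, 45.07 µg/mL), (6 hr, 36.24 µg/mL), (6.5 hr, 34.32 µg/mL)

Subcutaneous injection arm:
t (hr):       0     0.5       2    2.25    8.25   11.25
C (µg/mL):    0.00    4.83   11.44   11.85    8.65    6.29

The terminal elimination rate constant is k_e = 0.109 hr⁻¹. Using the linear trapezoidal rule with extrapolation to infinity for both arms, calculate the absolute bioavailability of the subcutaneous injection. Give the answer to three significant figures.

Trapezoidal AUC_0→6.5 (IV):
  [0→1.5]: (69.70+59.18)/2 × 1.5 = 96.66
  [1.5→3]: (59.18+50.26)/2 × 1.5 = 82.08
  [3→4]: (50.26+45.07)/2 × 1 = 47.665
  [4→6]: (45.07+36.24)/2 × 2 = 81.31
  [6→6.5]: (36.24+34.32)/2 × 0.5 = 17.64
  Sum = 325.355 µg/mL·hr
IV tail: 34.32/0.109 = 314.862; AUC_iv,0→∞ = 325.355 + 314.862 = 640.217 µg/mL·hr
Trapezoidal AUC_0→11.25 (subcutaneous injection):
  [0→0.5]: (0.00+4.83)/2 × 0.5 = 1.2075
  [0.5→2]: (4.83+11.44)/2 × 1.5 = 12.2025
  [2→2.25]: (11.44+11.85)/2 × 0.25 = 2.91125
  [2.25→8.25]: (11.85+8.65)/2 × 6 = 61.5
  [8.25→11.25]: (8.65+6.29)/2 × 3 = 22.41
  Sum = 100.23125 µg/mL·hr
subcutaneous injection tail: 6.29/0.109 = 57.706; AUC_ev,0→∞ = 100.23125 + 57.706 = 157.93725 µg/mL·hr
F = (AUC_ev/D_ev)/(AUC_iv/D_iv) = (157.93725/12.5)/(640.217/5) = 12.63498/128.0434 = 0.0987

F = 0.0987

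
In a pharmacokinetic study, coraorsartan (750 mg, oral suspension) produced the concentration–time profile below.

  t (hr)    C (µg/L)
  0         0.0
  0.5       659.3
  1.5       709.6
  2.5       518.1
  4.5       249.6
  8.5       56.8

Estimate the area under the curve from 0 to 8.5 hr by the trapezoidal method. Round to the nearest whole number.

Trapezoidal AUC_0→8.5:
  [0→0.5]: (0.0+659.3)/2 × 0.5 = 164.825
  [0.5→1.5]: (659.3+709.6)/2 × 1 = 684.45
  [1.5→2.5]: (709.6+518.1)/2 × 1 = 613.85
  [2.5→4.5]: (518.1+249.6)/2 × 2 = 767.7
  [4.5→8.5]: (249.6+56.8)/2 × 4 = 612.8
  Sum = 2843.625 µg/L·hr

AUC = 2844 µg/L·hr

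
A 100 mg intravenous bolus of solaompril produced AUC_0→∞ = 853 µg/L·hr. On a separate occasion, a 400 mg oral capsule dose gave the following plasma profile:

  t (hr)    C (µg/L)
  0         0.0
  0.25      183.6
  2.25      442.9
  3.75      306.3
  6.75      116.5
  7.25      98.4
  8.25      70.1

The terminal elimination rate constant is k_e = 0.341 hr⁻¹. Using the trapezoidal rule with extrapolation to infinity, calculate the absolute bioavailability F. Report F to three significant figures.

F = 0.642

Trapezoidal AUC_0→8.25 (oral capsule):
  [0→0.25]: (0.0+183.6)/2 × 0.25 = 22.95
  [0.25→2.25]: (183.6+442.9)/2 × 2 = 626.5
  [2.25→3.75]: (442.9+306.3)/2 × 1.5 = 561.9
  [3.75→6.75]: (306.3+116.5)/2 × 3 = 634.2
  [6.75→7.25]: (116.5+98.4)/2 × 0.5 = 53.725
  [7.25→8.25]: (98.4+70.1)/2 × 1 = 84.25
  Sum = 1983.525 µg/L·hr
Tail: C_last/k_e = 70.1/0.341 = 205.572
AUC_0→∞ (oral capsule) = 1983.525 + 205.572 = 2189.097 µg/L·hr
F = (AUC_ev/D_ev)/(AUC_iv/D_iv) = (2189.097/400)/(853/100) = 5.4727425/8.53 = 0.6416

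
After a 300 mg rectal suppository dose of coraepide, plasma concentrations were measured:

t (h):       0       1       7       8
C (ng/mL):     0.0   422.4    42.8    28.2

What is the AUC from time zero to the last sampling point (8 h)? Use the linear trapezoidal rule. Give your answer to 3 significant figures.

Trapezoidal AUC_0→8:
  [0→1]: (0.0+422.4)/2 × 1 = 211.2
  [1→7]: (422.4+42.8)/2 × 6 = 1395.6
  [7→8]: (42.8+28.2)/2 × 1 = 35.5
  Sum = 1642.3 ng/mL·h

AUC = 1640 ng/mL·h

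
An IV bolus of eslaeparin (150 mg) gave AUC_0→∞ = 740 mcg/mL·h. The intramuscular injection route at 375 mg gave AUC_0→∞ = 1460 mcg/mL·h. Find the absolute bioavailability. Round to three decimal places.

F = (AUC_ev / D_ev) / (AUC_iv / D_iv)
  = (1460/375) / (740/150)
  = 3.89333 / 4.93333 = 0.7892

F = 0.789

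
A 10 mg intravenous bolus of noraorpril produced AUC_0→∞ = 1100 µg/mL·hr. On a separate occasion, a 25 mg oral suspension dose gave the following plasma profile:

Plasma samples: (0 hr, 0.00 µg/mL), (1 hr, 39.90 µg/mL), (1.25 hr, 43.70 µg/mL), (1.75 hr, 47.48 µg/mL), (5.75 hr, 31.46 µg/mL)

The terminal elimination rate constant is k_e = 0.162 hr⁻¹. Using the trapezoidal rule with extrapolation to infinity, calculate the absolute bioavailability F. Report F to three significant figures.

Trapezoidal AUC_0→5.75 (oral suspension):
  [0→1]: (0.00+39.90)/2 × 1 = 19.95
  [1→1.25]: (39.90+43.70)/2 × 0.25 = 10.45
  [1.25→1.75]: (43.70+47.48)/2 × 0.5 = 22.795
  [1.75→5.75]: (47.48+31.46)/2 × 4 = 157.88
  Sum = 211.075 µg/mL·hr
Tail: C_last/k_e = 31.46/0.162 = 194.198
AUC_0→∞ (oral suspension) = 211.075 + 194.198 = 405.273 µg/mL·hr
F = (AUC_ev/D_ev)/(AUC_iv/D_iv) = (405.273/25)/(1100/10) = 16.21092/110 = 0.1474

F = 0.147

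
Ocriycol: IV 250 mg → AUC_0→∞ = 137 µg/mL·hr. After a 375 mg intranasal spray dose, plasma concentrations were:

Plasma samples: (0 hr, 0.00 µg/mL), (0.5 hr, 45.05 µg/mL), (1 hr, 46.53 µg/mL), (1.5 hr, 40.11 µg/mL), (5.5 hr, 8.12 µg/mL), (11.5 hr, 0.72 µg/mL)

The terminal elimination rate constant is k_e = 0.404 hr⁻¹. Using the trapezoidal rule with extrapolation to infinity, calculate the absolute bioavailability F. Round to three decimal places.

F = 0.879

Trapezoidal AUC_0→11.5 (intranasal spray):
  [0→0.5]: (0.00+45.05)/2 × 0.5 = 11.2625
  [0.5→1]: (45.05+46.53)/2 × 0.5 = 22.895
  [1→1.5]: (46.53+40.11)/2 × 0.5 = 21.66
  [1.5→5.5]: (40.11+8.12)/2 × 4 = 96.46
  [5.5→11.5]: (8.12+0.72)/2 × 6 = 26.52
  Sum = 178.7975 µg/mL·hr
Tail: C_last/k_e = 0.72/0.404 = 1.782
AUC_0→∞ (intranasal spray) = 178.7975 + 1.782 = 180.5795 µg/mL·hr
F = (AUC_ev/D_ev)/(AUC_iv/D_iv) = (180.5795/375)/(137/250) = 0.481545/0.548 = 0.8787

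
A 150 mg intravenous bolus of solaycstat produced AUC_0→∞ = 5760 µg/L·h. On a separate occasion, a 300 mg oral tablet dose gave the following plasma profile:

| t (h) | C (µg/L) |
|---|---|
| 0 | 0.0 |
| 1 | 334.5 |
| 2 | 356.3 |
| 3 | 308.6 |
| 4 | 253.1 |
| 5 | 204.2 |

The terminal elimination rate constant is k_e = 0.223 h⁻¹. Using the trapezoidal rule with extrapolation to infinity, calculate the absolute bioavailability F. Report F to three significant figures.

F = 0.197

Trapezoidal AUC_0→5 (oral tablet):
  [0→1]: (0.0+334.5)/2 × 1 = 167.25
  [1→2]: (334.5+356.3)/2 × 1 = 345.4
  [2→3]: (356.3+308.6)/2 × 1 = 332.45
  [3→4]: (308.6+253.1)/2 × 1 = 280.85
  [4→5]: (253.1+204.2)/2 × 1 = 228.65
  Sum = 1354.6 µg/L·h
Tail: C_last/k_e = 204.2/0.223 = 915.695
AUC_0→∞ (oral tablet) = 1354.6 + 915.695 = 2270.295 µg/L·h
F = (AUC_ev/D_ev)/(AUC_iv/D_iv) = (2270.295/300)/(5760/150) = 7.56765/38.4 = 0.1971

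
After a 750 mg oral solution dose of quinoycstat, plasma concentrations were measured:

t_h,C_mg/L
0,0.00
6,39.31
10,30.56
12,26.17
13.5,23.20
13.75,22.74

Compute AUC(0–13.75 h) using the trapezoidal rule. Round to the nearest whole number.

AUC = 357 mg/L·h

Trapezoidal AUC_0→13.75:
  [0→6]: (0.00+39.31)/2 × 6 = 117.93
  [6→10]: (39.31+30.56)/2 × 4 = 139.74
  [10→12]: (30.56+26.17)/2 × 2 = 56.73
  [12→13.5]: (26.17+23.20)/2 × 1.5 = 37.0275
  [13.5→13.75]: (23.20+22.74)/2 × 0.25 = 5.7425
  Sum = 357.17 mg/L·h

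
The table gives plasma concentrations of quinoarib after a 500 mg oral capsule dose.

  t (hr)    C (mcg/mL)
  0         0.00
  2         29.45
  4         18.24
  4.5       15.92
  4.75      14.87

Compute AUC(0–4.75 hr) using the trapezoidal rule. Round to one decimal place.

Trapezoidal AUC_0→4.75:
  [0→2]: (0.00+29.45)/2 × 2 = 29.45
  [2→4]: (29.45+18.24)/2 × 2 = 47.69
  [4→4.5]: (18.24+15.92)/2 × 0.5 = 8.54
  [4.5→4.75]: (15.92+14.87)/2 × 0.25 = 3.84875
  Sum = 89.52875 mcg/mL·hr

AUC = 89.5 mcg/mL·hr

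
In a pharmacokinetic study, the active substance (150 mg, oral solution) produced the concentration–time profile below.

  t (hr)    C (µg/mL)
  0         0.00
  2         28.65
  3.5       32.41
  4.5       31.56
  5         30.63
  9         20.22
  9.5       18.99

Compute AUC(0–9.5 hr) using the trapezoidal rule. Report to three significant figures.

Trapezoidal AUC_0→9.5:
  [0→2]: (0.00+28.65)/2 × 2 = 28.65
  [2→3.5]: (28.65+32.41)/2 × 1.5 = 45.795
  [3.5→4.5]: (32.41+31.56)/2 × 1 = 31.985
  [4.5→5]: (31.56+30.63)/2 × 0.5 = 15.5475
  [5→9]: (30.63+20.22)/2 × 4 = 101.7
  [9→9.5]: (20.22+18.99)/2 × 0.5 = 9.8025
  Sum = 233.48 µg/mL·hr

AUC = 233 µg/mL·hr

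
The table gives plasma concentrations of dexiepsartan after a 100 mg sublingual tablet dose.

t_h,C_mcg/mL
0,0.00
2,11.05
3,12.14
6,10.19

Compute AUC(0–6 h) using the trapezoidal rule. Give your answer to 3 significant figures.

AUC = 56.1 mcg/mL·h

Trapezoidal AUC_0→6:
  [0→2]: (0.00+11.05)/2 × 2 = 11.05
  [2→3]: (11.05+12.14)/2 × 1 = 11.595
  [3→6]: (12.14+10.19)/2 × 3 = 33.495
  Sum = 56.14 mcg/mL·h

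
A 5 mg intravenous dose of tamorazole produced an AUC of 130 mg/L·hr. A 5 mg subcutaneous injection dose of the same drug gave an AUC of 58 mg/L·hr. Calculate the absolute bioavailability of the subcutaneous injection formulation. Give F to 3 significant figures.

F = 0.446

F = (AUC_ev / D_ev) / (AUC_iv / D_iv)
  = (58/5) / (130/5)
  = 11.6 / 26 = 0.4462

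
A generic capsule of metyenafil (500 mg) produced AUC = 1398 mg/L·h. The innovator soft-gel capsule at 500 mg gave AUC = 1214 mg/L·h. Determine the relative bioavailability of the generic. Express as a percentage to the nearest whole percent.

F_rel = (AUC_test/D_test) / (AUC_ref/D_ref)
      = (1398/500) / (1214/500)
      = 2.796 / 2.428 = 1.1516 = 115.16%

F_rel = 115%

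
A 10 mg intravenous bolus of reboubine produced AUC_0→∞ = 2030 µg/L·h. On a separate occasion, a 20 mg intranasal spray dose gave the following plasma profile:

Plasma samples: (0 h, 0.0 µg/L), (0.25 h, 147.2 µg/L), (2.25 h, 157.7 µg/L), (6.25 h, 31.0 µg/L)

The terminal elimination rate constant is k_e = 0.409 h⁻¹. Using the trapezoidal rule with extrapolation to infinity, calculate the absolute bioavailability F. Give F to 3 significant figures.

F = 0.191

Trapezoidal AUC_0→6.25 (intranasal spray):
  [0→0.25]: (0.0+147.2)/2 × 0.25 = 18.4
  [0.25→2.25]: (147.2+157.7)/2 × 2 = 304.9
  [2.25→6.25]: (157.7+31.0)/2 × 4 = 377.4
  Sum = 700.7 µg/L·h
Tail: C_last/k_e = 31.0/0.409 = 75.795
AUC_0→∞ (intranasal spray) = 700.7 + 75.795 = 776.495 µg/L·h
F = (AUC_ev/D_ev)/(AUC_iv/D_iv) = (776.495/20)/(2030/10) = 38.82475/203 = 0.1913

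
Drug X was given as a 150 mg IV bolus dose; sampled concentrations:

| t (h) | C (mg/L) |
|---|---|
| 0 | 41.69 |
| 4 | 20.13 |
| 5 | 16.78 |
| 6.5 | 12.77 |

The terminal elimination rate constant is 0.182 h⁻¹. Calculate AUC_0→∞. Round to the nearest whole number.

AUC = 234 mg/L·h

Trapezoidal AUC_0→6.5:
  [0→4]: (41.69+20.13)/2 × 4 = 123.64
  [4→5]: (20.13+16.78)/2 × 1 = 18.455
  [5→6.5]: (16.78+12.77)/2 × 1.5 = 22.1625
  Sum = 164.2575 mg/L·h
Extrapolated tail: C_last / k_e = 12.77 / 0.182 = 70.165
AUC_0→∞ = 164.2575 + 70.165 = 234.4225 mg/L·h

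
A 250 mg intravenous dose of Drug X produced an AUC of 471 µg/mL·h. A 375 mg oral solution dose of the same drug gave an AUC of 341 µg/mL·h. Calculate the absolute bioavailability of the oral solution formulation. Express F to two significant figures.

F = 0.48

F = (AUC_ev / D_ev) / (AUC_iv / D_iv)
  = (341/375) / (471/250)
  = 0.909333 / 1.884 = 0.4827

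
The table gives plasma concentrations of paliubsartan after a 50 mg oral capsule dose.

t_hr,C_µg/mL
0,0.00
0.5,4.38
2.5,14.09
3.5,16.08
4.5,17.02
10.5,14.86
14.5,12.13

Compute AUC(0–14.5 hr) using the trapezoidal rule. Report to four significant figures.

Trapezoidal AUC_0→14.5:
  [0→0.5]: (0.00+4.38)/2 × 0.5 = 1.095
  [0.5→2.5]: (4.38+14.09)/2 × 2 = 18.47
  [2.5→3.5]: (14.09+16.08)/2 × 1 = 15.085
  [3.5→4.5]: (16.08+17.02)/2 × 1 = 16.55
  [4.5→10.5]: (17.02+14.86)/2 × 6 = 95.64
  [10.5→14.5]: (14.86+12.13)/2 × 4 = 53.98
  Sum = 200.82 µg/mL·hr

AUC = 200.8 µg/mL·hr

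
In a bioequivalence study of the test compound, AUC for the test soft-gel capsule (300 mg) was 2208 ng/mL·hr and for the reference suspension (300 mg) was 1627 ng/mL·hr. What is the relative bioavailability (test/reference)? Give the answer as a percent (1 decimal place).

F_rel = 135.7%

F_rel = (AUC_test/D_test) / (AUC_ref/D_ref)
      = (2208/300) / (1627/300)
      = 7.36 / 5.42333 = 1.3571 = 135.71%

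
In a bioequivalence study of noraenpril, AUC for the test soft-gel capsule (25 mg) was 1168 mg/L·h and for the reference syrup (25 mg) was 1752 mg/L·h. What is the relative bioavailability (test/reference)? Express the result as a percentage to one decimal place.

F_rel = 66.7%

F_rel = (AUC_test/D_test) / (AUC_ref/D_ref)
      = (1168/25) / (1752/25)
      = 46.72 / 70.08 = 0.6667 = 66.67%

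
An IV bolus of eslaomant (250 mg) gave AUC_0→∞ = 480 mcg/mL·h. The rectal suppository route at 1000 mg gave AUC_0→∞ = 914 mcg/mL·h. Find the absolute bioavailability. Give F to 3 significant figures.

F = 0.476

F = (AUC_ev / D_ev) / (AUC_iv / D_iv)
  = (914/1000) / (480/250)
  = 0.914 / 1.92 = 0.4760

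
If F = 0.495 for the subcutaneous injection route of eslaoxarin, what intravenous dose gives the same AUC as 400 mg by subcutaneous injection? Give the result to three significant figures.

Systemic exposure from an extravascular dose = F × D_ev, so the equivalent IV dose is F × D_ev.
D_iv = F × D_ev = 0.495 × 400 = 198 mg

D_iv = 198 mg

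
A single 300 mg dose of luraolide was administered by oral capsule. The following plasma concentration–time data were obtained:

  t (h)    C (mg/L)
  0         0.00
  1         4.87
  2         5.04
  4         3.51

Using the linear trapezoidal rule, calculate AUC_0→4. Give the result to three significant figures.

Trapezoidal AUC_0→4:
  [0→1]: (0.00+4.87)/2 × 1 = 2.435
  [1→2]: (4.87+5.04)/2 × 1 = 4.955
  [2→4]: (5.04+3.51)/2 × 2 = 8.55
  Sum = 15.94 mg/L·h

AUC = 15.9 mg/L·h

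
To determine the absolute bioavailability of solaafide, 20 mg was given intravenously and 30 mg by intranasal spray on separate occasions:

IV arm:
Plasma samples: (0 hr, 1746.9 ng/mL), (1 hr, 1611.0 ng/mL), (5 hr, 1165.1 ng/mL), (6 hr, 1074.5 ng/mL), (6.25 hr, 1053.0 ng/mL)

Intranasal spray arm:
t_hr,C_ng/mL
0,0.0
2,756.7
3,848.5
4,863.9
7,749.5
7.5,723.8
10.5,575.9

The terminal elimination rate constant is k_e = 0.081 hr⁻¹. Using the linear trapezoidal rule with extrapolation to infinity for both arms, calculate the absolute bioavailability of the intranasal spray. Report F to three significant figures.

F = 0.440

Trapezoidal AUC_0→6.25 (IV):
  [0→1]: (1746.9+1611.0)/2 × 1 = 1678.95
  [1→5]: (1611.0+1165.1)/2 × 4 = 5552.2
  [5→6]: (1165.1+1074.5)/2 × 1 = 1119.8
  [6→6.25]: (1074.5+1053.0)/2 × 0.25 = 265.9375
  Sum = 8616.8875 ng/mL·hr
IV tail: 1053.0/0.081 = 13000.000; AUC_iv,0→∞ = 8616.8875 + 13000.000 = 21616.8875 ng/mL·hr
Trapezoidal AUC_0→10.5 (intranasal spray):
  [0→2]: (0.0+756.7)/2 × 2 = 756.7
  [2→3]: (756.7+848.5)/2 × 1 = 802.6
  [3→4]: (848.5+863.9)/2 × 1 = 856.2
  [4→7]: (863.9+749.5)/2 × 3 = 2420.1
  [7→7.5]: (749.5+723.8)/2 × 0.5 = 368.325
  [7.5→10.5]: (723.8+575.9)/2 × 3 = 1949.55
  Sum = 7153.475 ng/mL·hr
intranasal spray tail: 575.9/0.081 = 7109.877; AUC_ev,0→∞ = 7153.475 + 7109.877 = 14263.352 ng/mL·hr
F = (AUC_ev/D_ev)/(AUC_iv/D_iv) = (14263.352/30)/(21616.8875/20) = 475.445/1080.84 = 0.4399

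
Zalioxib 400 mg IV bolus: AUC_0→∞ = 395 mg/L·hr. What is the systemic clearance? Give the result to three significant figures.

CL = Dose_iv / AUC_0→∞
   = 400 / 395 = 1.01266 L/hr

CL = 1.01 L/hr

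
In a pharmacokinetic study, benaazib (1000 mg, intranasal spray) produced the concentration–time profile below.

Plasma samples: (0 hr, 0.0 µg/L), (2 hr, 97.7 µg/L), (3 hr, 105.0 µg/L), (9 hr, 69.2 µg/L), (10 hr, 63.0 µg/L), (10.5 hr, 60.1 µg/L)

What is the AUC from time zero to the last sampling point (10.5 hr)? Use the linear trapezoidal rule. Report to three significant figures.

Trapezoidal AUC_0→10.5:
  [0→2]: (0.0+97.7)/2 × 2 = 97.7
  [2→3]: (97.7+105.0)/2 × 1 = 101.35
  [3→9]: (105.0+69.2)/2 × 6 = 522.6
  [9→10]: (69.2+63.0)/2 × 1 = 66.1
  [10→10.5]: (63.0+60.1)/2 × 0.5 = 30.775
  Sum = 818.525 µg/L·hr

AUC = 819 µg/L·hr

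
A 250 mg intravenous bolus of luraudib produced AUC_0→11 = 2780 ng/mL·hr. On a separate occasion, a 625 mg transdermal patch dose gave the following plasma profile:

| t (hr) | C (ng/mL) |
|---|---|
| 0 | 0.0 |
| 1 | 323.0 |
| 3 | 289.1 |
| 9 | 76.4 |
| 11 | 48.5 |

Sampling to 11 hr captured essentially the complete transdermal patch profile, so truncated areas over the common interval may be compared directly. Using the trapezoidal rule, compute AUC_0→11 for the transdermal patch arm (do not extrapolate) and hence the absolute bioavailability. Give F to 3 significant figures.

Trapezoidal AUC_0→11 (transdermal patch):
  [0→1]: (0.0+323.0)/2 × 1 = 161.5
  [1→3]: (323.0+289.1)/2 × 2 = 612.1
  [3→9]: (289.1+76.4)/2 × 6 = 1096.5
  [9→11]: (76.4+48.5)/2 × 2 = 124.9
  Sum = 1995.0 ng/mL·hr
F = (AUC_ev/D_ev)/(AUC_iv/D_iv) = (1995.0/625)/(2780/250) = 3.192/11.12 = 0.2871

F = 0.287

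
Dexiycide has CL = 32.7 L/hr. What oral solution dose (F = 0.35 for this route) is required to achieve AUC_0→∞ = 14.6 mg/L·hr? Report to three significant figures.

Dose = CL × AUC_0→∞ / F
     = 32.7 × 14.6 / 0.35 = 1364.06 mg

Dose = 1360 mg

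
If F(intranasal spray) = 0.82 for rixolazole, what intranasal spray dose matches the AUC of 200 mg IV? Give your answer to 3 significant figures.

D_intranasal = 244 mg

For equal systemic exposure: F × D_ev = D_iv
D_ev = D_iv / F = 200 / 0.82 = 243.902 mg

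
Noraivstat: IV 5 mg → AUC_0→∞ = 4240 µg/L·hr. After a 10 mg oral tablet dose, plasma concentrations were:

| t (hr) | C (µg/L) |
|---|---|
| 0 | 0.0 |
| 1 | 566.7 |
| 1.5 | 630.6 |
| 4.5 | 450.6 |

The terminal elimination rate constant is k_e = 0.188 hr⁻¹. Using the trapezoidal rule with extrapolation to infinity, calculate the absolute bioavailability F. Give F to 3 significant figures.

F = 0.543

Trapezoidal AUC_0→4.5 (oral tablet):
  [0→1]: (0.0+566.7)/2 × 1 = 283.35
  [1→1.5]: (566.7+630.6)/2 × 0.5 = 299.325
  [1.5→4.5]: (630.6+450.6)/2 × 3 = 1621.8
  Sum = 2204.475 µg/L·hr
Tail: C_last/k_e = 450.6/0.188 = 2396.809
AUC_0→∞ (oral tablet) = 2204.475 + 2396.809 = 4601.284 µg/L·hr
F = (AUC_ev/D_ev)/(AUC_iv/D_iv) = (4601.284/10)/(4240/5) = 460.1284/848 = 0.5426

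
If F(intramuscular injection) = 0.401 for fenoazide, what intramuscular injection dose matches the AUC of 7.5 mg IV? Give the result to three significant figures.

For equal systemic exposure: F × D_ev = D_iv
D_ev = D_iv / F = 7.5 / 0.401 = 18.7032 mg

D_intramuscular = 18.7 mg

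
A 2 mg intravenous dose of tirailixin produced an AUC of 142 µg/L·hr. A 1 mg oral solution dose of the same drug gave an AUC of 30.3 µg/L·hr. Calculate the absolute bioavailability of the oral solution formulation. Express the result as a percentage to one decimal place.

F = 42.7%

F = (AUC_ev / D_ev) / (AUC_iv / D_iv)
  = (30.3/1) / (142/2)
  = 30.3 / 71 = 0.4268
  = 42.68%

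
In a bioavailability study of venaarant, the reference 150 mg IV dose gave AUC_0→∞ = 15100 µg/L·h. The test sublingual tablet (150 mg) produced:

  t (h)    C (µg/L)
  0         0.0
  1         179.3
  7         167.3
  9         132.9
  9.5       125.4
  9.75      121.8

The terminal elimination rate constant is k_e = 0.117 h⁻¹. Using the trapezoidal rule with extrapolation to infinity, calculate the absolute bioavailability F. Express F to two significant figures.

Trapezoidal AUC_0→9.75 (sublingual tablet):
  [0→1]: (0.0+179.3)/2 × 1 = 89.65
  [1→7]: (179.3+167.3)/2 × 6 = 1039.8
  [7→9]: (167.3+132.9)/2 × 2 = 300.2
  [9→9.5]: (132.9+125.4)/2 × 0.5 = 64.575
  [9.5→9.75]: (125.4+121.8)/2 × 0.25 = 30.9
  Sum = 1525.125 µg/L·h
Tail: C_last/k_e = 121.8/0.117 = 1041.026
AUC_0→∞ (sublingual tablet) = 1525.125 + 1041.026 = 2566.151 µg/L·h
F = (AUC_ev/D_ev)/(AUC_iv/D_iv) = (2566.151/150)/(15100/150) = 17.1077/100.667 = 0.1699

F = 0.17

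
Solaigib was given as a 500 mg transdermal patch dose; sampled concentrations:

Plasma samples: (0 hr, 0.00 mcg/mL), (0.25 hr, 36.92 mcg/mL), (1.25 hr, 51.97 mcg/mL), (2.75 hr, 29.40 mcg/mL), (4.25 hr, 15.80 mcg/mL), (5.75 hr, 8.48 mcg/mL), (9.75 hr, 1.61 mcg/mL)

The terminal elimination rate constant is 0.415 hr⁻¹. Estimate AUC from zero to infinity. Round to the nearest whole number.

Trapezoidal AUC_0→9.75:
  [0→0.25]: (0.00+36.92)/2 × 0.25 = 4.615
  [0.25→1.25]: (36.92+51.97)/2 × 1 = 44.445
  [1.25→2.75]: (51.97+29.40)/2 × 1.5 = 61.0275
  [2.75→4.25]: (29.40+15.80)/2 × 1.5 = 33.9
  [4.25→5.75]: (15.80+8.48)/2 × 1.5 = 18.21
  [5.75→9.75]: (8.48+1.61)/2 × 4 = 20.18
  Sum = 182.3775 mcg/mL·hr
Extrapolated tail: C_last / k_e = 1.61 / 0.415 = 3.880
AUC_0→∞ = 182.3775 + 3.880 = 186.2575 mcg/mL·hr

AUC = 186 mcg/mL·hr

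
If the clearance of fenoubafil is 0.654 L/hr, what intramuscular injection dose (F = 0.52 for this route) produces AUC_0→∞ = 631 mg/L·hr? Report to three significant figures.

Dose = 794 mg

Dose = CL × AUC_0→∞ / F
     = 0.654 × 631 / 0.52 = 793.604 mg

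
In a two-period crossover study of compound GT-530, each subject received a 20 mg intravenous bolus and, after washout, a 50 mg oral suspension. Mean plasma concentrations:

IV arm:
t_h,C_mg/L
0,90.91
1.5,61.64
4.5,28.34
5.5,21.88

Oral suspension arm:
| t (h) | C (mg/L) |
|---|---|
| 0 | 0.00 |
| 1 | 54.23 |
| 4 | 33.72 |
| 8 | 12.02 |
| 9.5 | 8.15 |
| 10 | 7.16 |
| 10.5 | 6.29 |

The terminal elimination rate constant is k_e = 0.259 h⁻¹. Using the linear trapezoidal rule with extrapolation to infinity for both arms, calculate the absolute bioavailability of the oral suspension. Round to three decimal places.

F = 0.331

Trapezoidal AUC_0→5.5 (IV):
  [0→1.5]: (90.91+61.64)/2 × 1.5 = 114.4125
  [1.5→4.5]: (61.64+28.34)/2 × 3 = 134.97
  [4.5→5.5]: (28.34+21.88)/2 × 1 = 25.11
  Sum = 274.4925 mg/L·h
IV tail: 21.88/0.259 = 84.479; AUC_iv,0→∞ = 274.4925 + 84.479 = 358.9715 mg/L·h
Trapezoidal AUC_0→10.5 (oral suspension):
  [0→1]: (0.00+54.23)/2 × 1 = 27.115
  [1→4]: (54.23+33.72)/2 × 3 = 131.925
  [4→8]: (33.72+12.02)/2 × 4 = 91.48
  [8→9.5]: (12.02+8.15)/2 × 1.5 = 15.1275
  [9.5→10]: (8.15+7.16)/2 × 0.5 = 3.8275
  [10→10.5]: (7.16+6.29)/2 × 0.5 = 3.3625
  Sum = 272.8375 mg/L·h
oral suspension tail: 6.29/0.259 = 24.286; AUC_ev,0→∞ = 272.8375 + 24.286 = 297.1235 mg/L·h
F = (AUC_ev/D_ev)/(AUC_iv/D_iv) = (297.1235/50)/(358.9715/20) = 5.94247/17.948575 = 0.3311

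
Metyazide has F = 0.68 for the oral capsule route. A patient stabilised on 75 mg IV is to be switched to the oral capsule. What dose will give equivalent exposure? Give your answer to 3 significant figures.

D_oral = 110 mg

For equal systemic exposure: F × D_ev = D_iv
D_ev = D_iv / F = 75 / 0.68 = 110.294 mg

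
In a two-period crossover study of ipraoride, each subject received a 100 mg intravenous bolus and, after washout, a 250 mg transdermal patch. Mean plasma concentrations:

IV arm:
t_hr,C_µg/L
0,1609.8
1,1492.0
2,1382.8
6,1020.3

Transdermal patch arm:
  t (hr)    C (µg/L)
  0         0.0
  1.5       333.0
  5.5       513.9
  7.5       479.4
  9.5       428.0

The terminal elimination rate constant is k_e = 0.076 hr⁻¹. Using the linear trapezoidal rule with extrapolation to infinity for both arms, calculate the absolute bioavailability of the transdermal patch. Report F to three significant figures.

F = 0.179

Trapezoidal AUC_0→6 (IV):
  [0→1]: (1609.8+1492.0)/2 × 1 = 1550.9
  [1→2]: (1492.0+1382.8)/2 × 1 = 1437.4
  [2→6]: (1382.8+1020.3)/2 × 4 = 4806.2
  Sum = 7794.5 µg/L·hr
IV tail: 1020.3/0.076 = 13425.000; AUC_iv,0→∞ = 7794.5 + 13425.000 = 21219.5 µg/L·hr
Trapezoidal AUC_0→9.5 (transdermal patch):
  [0→1.5]: (0.0+333.0)/2 × 1.5 = 249.75
  [1.5→5.5]: (333.0+513.9)/2 × 4 = 1693.8
  [5.5→7.5]: (513.9+479.4)/2 × 2 = 993.3
  [7.5→9.5]: (479.4+428.0)/2 × 2 = 907.4
  Sum = 3844.25 µg/L·hr
transdermal patch tail: 428.0/0.076 = 5631.579; AUC_ev,0→∞ = 3844.25 + 5631.579 = 9475.829 µg/L·hr
F = (AUC_ev/D_ev)/(AUC_iv/D_iv) = (9475.829/250)/(21219.5/100) = 37.903316/212.195 = 0.1786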